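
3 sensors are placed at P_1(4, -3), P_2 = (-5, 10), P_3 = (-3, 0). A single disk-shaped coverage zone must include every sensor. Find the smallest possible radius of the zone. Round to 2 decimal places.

Side lengths²: P_1P_2² = 250, P_1P_3² = 58, P_2P_3² = 104.
Since P_1P_2² = 250 ≥ 104 + 58 = 162, the angle opposite P_1P_2 is not acute, so the smallest enclosing circle has P_1P_2 as diameter.
Centre = midpoint of P_1P_2 = (-0.5, 3.5), r² = 250/4 = 62.5.
r = √(62.5) ≈ 7.91.

7.91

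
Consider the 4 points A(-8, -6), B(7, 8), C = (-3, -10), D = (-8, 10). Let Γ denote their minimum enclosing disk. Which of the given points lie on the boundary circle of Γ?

B, C, D

By Welzl's lemma the MEC is supported by two points (diametrically opposite) or three points (on a circumcircle).
The minimum enclosing circle is determined by three boundary points: B, C, D.
Their circumcentre is (-91/58, 57/58) with r² = 206329/1682.
The farthest remaining point A is at distance² 151577/1682 ≤ 206329/1682.
The points at distance exactly r from the centre are B, C, D — 3 points.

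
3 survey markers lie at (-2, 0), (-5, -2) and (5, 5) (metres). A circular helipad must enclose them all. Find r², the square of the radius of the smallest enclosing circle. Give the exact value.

Call the three points A, B, C in the order given.
Side lengths²: AB² = 13, AC² = 74, BC² = 149.
Since BC² = 149 ≥ 74 + 13 = 87, the angle opposite BC is not acute, so the smallest enclosing circle has BC as diameter.
Centre = midpoint of BC = (0, 1.5), r² = 149/4 = 37.25.

37.25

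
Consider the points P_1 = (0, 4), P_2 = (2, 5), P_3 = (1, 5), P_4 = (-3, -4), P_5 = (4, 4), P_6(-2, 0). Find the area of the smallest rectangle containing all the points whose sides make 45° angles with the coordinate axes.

In coordinates u = x + y, v = x − y the rectangle is axis-aligned; the map (x,y)→(u,v) scales areas by 2.
u-values: 4, 7, 6, -7, 8, -2; range = 8 − (-7) = 15.
v-values: -4, -3, -4, 1, 0, -2; range = 1 − (-4) = 5.
Area = (15 × 5) / 2 = 37.5.

37.5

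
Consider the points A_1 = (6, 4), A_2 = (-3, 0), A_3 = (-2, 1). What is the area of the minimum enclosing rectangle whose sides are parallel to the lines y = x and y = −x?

32.5

In coordinates u = x + y, v = x − y the rectangle is axis-aligned; the map (x,y)→(u,v) scales areas by 2.
u-values: 10, -3, -1; range = 10 − (-3) = 13.
v-values: 2, -3, -3; range = 2 − (-3) = 5.
Area = (13 × 5) / 2 = 32.5.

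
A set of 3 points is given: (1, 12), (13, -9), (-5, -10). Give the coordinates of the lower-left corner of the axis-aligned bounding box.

x-range [-5, 13], y-range [-10, 12].
The lower-left corner is (-5, -10).

(-5, -10)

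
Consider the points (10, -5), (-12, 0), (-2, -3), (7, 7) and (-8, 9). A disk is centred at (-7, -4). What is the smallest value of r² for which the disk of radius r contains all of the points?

317

The required radius is the distance from (-7, -4) to the farthest point.
Squared distances: 290, 41, 26, 317, 170.
Maximum is 317, attained at (7, 7).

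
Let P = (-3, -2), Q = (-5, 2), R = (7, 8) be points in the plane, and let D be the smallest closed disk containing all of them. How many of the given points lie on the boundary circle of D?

3

Side lengths²: PQ² = 20, PR² = 200, QR² = 180.
Since PR² = 200 ≥ 180 + 20 = 200, the angle opposite PR is not acute, so the smallest enclosing circle has PR as diameter.
Centre = midpoint of PR = (2, 3), r² = 200/4 = 50.
The points at distance exactly r from the centre are P, Q, R — 3 points.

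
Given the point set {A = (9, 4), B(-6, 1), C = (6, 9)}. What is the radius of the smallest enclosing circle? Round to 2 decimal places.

Side lengths²: AB² = 234, AC² = 34, BC² = 208.
Since AB² = 234 < 208 + 34 = 242, the triangle is acute, so the smallest enclosing circle is the circumcircle.
Circumcentre = (10/7, 20/7), r² = 2873/49.
r = √(2873/49) ≈ 7.66.

7.66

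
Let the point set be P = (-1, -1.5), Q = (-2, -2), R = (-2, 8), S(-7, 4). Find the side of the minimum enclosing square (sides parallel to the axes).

10

The bounding box has width 6 and height 10.
An axis-aligned square enclosing the set must have side ≥ max(width, height).
So the minimum side is max(6, 10) = 10.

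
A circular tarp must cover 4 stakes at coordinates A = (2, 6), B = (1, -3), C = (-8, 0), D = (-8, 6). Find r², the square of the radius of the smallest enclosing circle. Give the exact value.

By Welzl's lemma the MEC is supported by two points (diametrically opposite) or three points (on a circumcircle).
The minimum enclosing circle is determined by three boundary points: A, B, D.
Their circumcentre is (-3, 2) with r² = 41.
The farthest remaining point C is at distance² 29 ≤ 41.

41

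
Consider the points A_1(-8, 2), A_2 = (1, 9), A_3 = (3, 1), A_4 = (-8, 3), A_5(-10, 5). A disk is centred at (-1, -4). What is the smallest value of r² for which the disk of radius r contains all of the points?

173

The required radius is the distance from (-1, -4) to the farthest point.
Squared distances: 85, 173, 41, 98, 162.
Maximum is 173, attained at A_2.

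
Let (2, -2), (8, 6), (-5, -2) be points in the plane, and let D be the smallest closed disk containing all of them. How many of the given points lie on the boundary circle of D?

Call the three points A, B, C in the order given.
Side lengths²: AB² = 100, AC² = 49, BC² = 233.
Since BC² = 233 ≥ 100 + 49 = 149, the angle opposite BC is not acute, so the smallest enclosing circle has BC as diameter.
Centre = midpoint of BC = (1.5, 2), r² = 233/4 = 58.25.
The points at distance exactly r from the centre are (8, 6), (-5, -2) — 2 points.

2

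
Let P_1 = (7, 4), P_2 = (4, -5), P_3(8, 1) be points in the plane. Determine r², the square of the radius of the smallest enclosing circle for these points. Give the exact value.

Side lengths²: P_1P_2² = 90, P_1P_3² = 10, P_2P_3² = 52.
Since P_1P_2² = 90 ≥ 52 + 10 = 62, the angle opposite P_1P_2 is not acute, so the smallest enclosing circle has P_1P_2 as diameter.
Centre = midpoint of P_1P_2 = (5.5, -0.5), r² = 90/4 = 22.5.

22.5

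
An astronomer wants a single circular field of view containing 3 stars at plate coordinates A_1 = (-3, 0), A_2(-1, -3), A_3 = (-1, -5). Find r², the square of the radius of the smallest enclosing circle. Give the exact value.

Side lengths²: A_1A_2² = 13, A_1A_3² = 29, A_2A_3² = 4.
Since A_1A_3² = 29 ≥ 13 + 4 = 17, the angle opposite A_1A_3 is not acute, so the smallest enclosing circle has A_1A_3 as diameter.
Centre = midpoint of A_1A_3 = (-2, -2.5), r² = 29/4 = 7.25.

7.25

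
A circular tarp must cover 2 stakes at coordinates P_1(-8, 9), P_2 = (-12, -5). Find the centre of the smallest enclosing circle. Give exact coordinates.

(-10, 2)

The smallest circle enclosing two points has them as diameter endpoints.
Centre = midpoint = (-10, 2); r² = |P_1P_2|²/4 = 212/4 = 53.
Centre = (-10, 2).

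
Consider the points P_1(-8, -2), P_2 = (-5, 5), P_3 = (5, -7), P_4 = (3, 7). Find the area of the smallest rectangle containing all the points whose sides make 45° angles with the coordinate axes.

220

In coordinates u = x + y, v = x − y the rectangle is axis-aligned; the map (x,y)→(u,v) scales areas by 2.
u-values: -10, 0, -2, 10; range = 10 − (-10) = 20.
v-values: -6, -10, 12, -4; range = 12 − (-10) = 22.
Area = (20 × 22) / 2 = 220.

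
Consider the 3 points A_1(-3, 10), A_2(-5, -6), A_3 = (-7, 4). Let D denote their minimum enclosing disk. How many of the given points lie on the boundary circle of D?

Side lengths²: A_1A_2² = 260, A_1A_3² = 52, A_2A_3² = 104.
Since A_1A_2² = 260 ≥ 104 + 52 = 156, the angle opposite A_1A_2 is not acute, so the smallest enclosing circle has A_1A_2 as diameter.
Centre = midpoint of A_1A_2 = (-4, 2), r² = 260/4 = 65.
The points at distance exactly r from the centre are A_1, A_2 — 2 points.

2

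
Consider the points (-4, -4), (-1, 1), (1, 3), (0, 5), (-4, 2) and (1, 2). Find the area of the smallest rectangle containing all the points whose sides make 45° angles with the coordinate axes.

In coordinates u = x + y, v = x − y the rectangle is axis-aligned; the map (x,y)→(u,v) scales areas by 2.
u-values: -8, 0, 4, 5, -2, 3; range = 5 − (-8) = 13.
v-values: 0, -2, -2, -5, -6, -1; range = 0 − (-6) = 6.
Area = (13 × 6) / 2 = 39.

39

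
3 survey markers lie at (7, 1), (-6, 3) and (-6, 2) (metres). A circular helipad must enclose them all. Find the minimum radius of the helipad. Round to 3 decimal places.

6.576

Call the three points A, B, C in the order given.
Side lengths²: AB² = 173, AC² = 170, BC² = 1.
Since AB² = 173 ≥ 170 + 1 = 171, the angle opposite AB is not acute, so the smallest enclosing circle has AB as diameter.
Centre = midpoint of AB = (0.5, 2), r² = 173/4 = 43.25.
r = √(43.25) ≈ 6.576.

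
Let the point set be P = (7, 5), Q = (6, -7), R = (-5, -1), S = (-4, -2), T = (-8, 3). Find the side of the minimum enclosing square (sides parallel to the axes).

The bounding box has width 15 and height 12.
An axis-aligned square enclosing the set must have side ≥ max(width, height).
So the minimum side is max(15, 12) = 15.

15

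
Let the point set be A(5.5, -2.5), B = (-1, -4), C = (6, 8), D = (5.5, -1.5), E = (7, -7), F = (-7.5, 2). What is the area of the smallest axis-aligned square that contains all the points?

The bounding box has width 14.5 and height 15.
An axis-aligned square enclosing the set must have side ≥ max(width, height).
So the minimum side is max(14.5, 15) = 15.
Area = 15² = 225.

225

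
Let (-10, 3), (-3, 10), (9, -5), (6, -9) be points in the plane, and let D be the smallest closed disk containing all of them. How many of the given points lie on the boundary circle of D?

The minimum enclosing circle of a finite set is fixed by two of the points (as a diameter) or three (as a circumcircle).
The minimum enclosing circle is determined by three boundary points: (-10, 3), (-3, 10), (6, -9).
Their circumcentre is (1/7, -1/7) with r² = 5525/49.
The farthest remaining point (9, -5) is at distance² 5000/49 ≤ 5525/49.
The points at distance exactly r from the centre are (-10, 3), (-3, 10), (6, -9) — 3 points.

3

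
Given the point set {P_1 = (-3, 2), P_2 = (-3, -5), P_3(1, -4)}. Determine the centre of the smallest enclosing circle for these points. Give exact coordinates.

Side lengths²: P_1P_2² = 49, P_1P_3² = 52, P_2P_3² = 17.
Since P_1P_3² = 52 < 49 + 17 = 66, the triangle is acute, so the smallest enclosing circle is the circumcircle.
Circumcentre = (-1.75, -1.5), r² = 13.8125.
Centre = (-1.75, -1.5).

(-1.75, -1.5)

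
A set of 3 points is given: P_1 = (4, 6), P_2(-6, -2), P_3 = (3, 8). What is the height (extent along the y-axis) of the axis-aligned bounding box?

10

max y = 8, min y = -2, so height = 10.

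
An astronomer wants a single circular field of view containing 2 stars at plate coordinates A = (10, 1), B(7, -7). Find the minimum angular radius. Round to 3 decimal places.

4.272

The smallest circle enclosing two points has them as diameter endpoints.
Centre = midpoint = (8.5, -3); r² = |AB|²/4 = 73/4 = 18.25.
r = √(18.25) ≈ 4.272.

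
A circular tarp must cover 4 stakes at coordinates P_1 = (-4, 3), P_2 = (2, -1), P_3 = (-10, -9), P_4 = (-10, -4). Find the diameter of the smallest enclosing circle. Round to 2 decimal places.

14.53

By Welzl's lemma the MEC is supported by two points (diametrically opposite) or three points (on a circumcircle).
The minimum enclosing circle is determined by three boundary points: P_1, P_2, P_3.
Their circumcentre is (-4.5, -4.25) with r² = 52.8125.
The farthest remaining point P_4 is at distance² 30.3125 ≤ 52.8125.
Diameter = 2r = 2√(52.8125) ≈ 14.53.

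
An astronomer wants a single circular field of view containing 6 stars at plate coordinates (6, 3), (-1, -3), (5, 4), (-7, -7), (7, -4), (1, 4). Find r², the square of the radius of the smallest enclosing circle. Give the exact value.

67.25

The farthest pair is (6, 3)–(-7, -7) with squared distance 269. The circle on this segment as diameter has centre (-0.5, -2) and r² = 269/4 = 67.25.
Check (-1, -3): distance² to centre = 1.25 ≤ 67.25, so it lies inside.
All remaining points lie in this disk, and no smaller disk contains both endpoints, so this is the minimum enclosing circle.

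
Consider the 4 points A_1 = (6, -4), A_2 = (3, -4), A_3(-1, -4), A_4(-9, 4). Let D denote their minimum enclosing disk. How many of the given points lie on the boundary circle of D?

By Welzl's lemma the MEC is supported by two points (diametrically opposite) or three points (on a circumcircle).
The farthest pair is A_1–A_4 with squared distance 289. The circle on this segment as diameter has centre (-1.5, 0) and r² = 289/4 = 72.25.
Check A_2: distance² to centre = 36.25 ≤ 72.25, so it lies inside.
All remaining points lie in this disk, and no smaller disk contains both endpoints, so this is the minimum enclosing circle.
The points at distance exactly r from the centre are A_1, A_4 — 2 points.

2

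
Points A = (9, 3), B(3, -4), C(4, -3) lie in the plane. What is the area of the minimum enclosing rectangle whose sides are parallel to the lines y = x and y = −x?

In coordinates u = x + y, v = x − y the rectangle is axis-aligned; the map (x,y)→(u,v) scales areas by 2.
u-values: 12, -1, 1; range = 12 − (-1) = 13.
v-values: 6, 7, 7; range = 7 − 6 = 1.
Area = (13 × 1) / 2 = 6.5.

6.5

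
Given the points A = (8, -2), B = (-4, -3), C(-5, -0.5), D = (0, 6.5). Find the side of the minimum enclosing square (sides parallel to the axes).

The bounding box has width 13 and height 9.5.
An axis-aligned square enclosing the set must have side ≥ max(width, height).
So the minimum side is max(13, 9.5) = 13.

13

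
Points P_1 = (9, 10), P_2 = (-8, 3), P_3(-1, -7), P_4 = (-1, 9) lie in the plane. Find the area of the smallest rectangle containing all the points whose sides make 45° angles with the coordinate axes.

In coordinates u = x + y, v = x − y the rectangle is axis-aligned; the map (x,y)→(u,v) scales areas by 2.
u-values: 19, -5, -8, 8; range = 19 − (-8) = 27.
v-values: -1, -11, 6, -10; range = 6 − (-11) = 17.
Area = (27 × 17) / 2 = 229.5.

229.5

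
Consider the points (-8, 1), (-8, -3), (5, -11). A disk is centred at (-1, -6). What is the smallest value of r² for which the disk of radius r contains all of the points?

98

The required radius is the distance from (-1, -6) to the farthest point.
Squared distances: 98, 58, 61.
Maximum is 98, attained at (-8, 1).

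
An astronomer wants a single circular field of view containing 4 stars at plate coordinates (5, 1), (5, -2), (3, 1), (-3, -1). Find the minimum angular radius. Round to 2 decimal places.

The minimum enclosing circle is determined by three boundary points: (5, 1), (5, -2), (-3, -1).
Their circumcentre is (1.125, -0.5) with r² = 17.265625.
The farthest remaining point (3, 1) is at distance² 5.765625 ≤ 17.265625.
r = √(17.265625) ≈ 4.16.

4.16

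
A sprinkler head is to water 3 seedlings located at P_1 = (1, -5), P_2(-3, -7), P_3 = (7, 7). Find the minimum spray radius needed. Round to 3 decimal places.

8.602

Side lengths²: P_1P_2² = 20, P_1P_3² = 180, P_2P_3² = 296.
Since P_2P_3² = 296 ≥ 180 + 20 = 200, the angle opposite P_2P_3 is not acute, so the smallest enclosing circle has P_2P_3 as diameter.
Centre = midpoint of P_2P_3 = (2, 0), r² = 296/4 = 74.
r = √74 ≈ 8.602.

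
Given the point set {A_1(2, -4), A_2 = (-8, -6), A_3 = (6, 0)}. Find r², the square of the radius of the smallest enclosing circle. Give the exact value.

Side lengths²: A_1A_2² = 104, A_1A_3² = 32, A_2A_3² = 232.
Since A_2A_3² = 232 ≥ 104 + 32 = 136, the angle opposite A_2A_3 is not acute, so the smallest enclosing circle has A_2A_3 as diameter.
Centre = midpoint of A_2A_3 = (-1, -3), r² = 232/4 = 58.

58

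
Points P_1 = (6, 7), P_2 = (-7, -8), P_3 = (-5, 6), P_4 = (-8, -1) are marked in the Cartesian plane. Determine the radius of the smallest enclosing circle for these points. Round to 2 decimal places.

9.92

By Welzl's lemma the MEC is supported by two points (diametrically opposite) or three points (on a circumcircle).
The farthest pair is P_1–P_2 with squared distance 394. The circle on this segment as diameter has centre (-0.5, -0.5) and r² = 394/4 = 98.5.
Check P_3: distance² to centre = 62.5 ≤ 98.5, so it lies inside.
All remaining points lie in this disk, and no smaller disk contains both endpoints, so this is the minimum enclosing circle.
r = √(98.5) ≈ 9.92.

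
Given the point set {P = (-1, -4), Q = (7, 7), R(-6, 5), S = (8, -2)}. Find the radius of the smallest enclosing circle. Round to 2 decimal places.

A smallest enclosing disk is always determined by at most three of the input points on its boundary.
The minimum enclosing circle is determined by three boundary points: Q, R, S.
Their circumcentre is (39/34, 61/34) with r² = 35465/578.
The farthest remaining point P is at distance² 22069/578 ≤ 35465/578.
r = √(35465/578) ≈ 7.83.

7.83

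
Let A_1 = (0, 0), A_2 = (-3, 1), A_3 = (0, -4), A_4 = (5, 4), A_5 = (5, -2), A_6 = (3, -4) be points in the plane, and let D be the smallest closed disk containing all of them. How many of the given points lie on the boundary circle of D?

3

A smallest enclosing disk is always determined by at most three of the input points on its boundary.
The minimum enclosing circle is determined by three boundary points: A_2, A_3, A_4.
Their circumcentre is (173/98, 45/98) with r² = 110449/4802.
The farthest remaining point A_6 is at distance² 102805/4802 ≤ 110449/4802.
The points at distance exactly r from the centre are A_2, A_3, A_4 — 3 points.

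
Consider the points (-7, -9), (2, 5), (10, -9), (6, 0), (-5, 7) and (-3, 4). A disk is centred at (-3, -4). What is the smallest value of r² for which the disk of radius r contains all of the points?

194

The required radius is the distance from (-3, -4) to the farthest point.
Squared distances: 41, 106, 194, 97, 125, 64.
Maximum is 194, attained at (10, -9).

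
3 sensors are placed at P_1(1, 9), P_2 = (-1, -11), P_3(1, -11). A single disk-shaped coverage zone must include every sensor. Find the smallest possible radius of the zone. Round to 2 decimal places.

Side lengths²: P_1P_2² = 404, P_1P_3² = 400, P_2P_3² = 4.
Since P_1P_2² = 404 ≥ 400 + 4 = 404, the angle opposite P_1P_2 is not acute, so the smallest enclosing circle has P_1P_2 as diameter.
Centre = midpoint of P_1P_2 = (0, -1), r² = 404/4 = 101.
r = √101 ≈ 10.05.

10.05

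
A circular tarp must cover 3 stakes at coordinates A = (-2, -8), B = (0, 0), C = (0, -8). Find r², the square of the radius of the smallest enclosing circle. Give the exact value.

17

Side lengths²: AB² = 68, AC² = 4, BC² = 64.
Since AB² = 68 ≥ 64 + 4 = 68, the angle opposite AB is not acute, so the smallest enclosing circle has AB as diameter.
Centre = midpoint of AB = (-1, -4), r² = 68/4 = 17.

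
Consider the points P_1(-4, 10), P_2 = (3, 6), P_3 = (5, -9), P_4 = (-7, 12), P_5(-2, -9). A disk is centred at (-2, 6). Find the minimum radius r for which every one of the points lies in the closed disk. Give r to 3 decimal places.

16.553

The required radius is the distance from (-2, 6) to the farthest point.
Squared distances: 20, 25, 274, 61, 225.
Maximum is 274, attained at P_3.
r = √274 ≈ 16.553.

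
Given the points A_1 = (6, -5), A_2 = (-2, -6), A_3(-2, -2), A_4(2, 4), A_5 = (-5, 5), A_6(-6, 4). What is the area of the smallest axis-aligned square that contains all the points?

144

The bounding box has width 12 and height 11.
An axis-aligned square enclosing the set must have side ≥ max(width, height).
So the minimum side is max(12, 11) = 12.
Area = 12² = 144.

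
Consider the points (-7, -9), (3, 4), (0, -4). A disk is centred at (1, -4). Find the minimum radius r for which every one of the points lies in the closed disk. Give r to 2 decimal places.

The required radius is the distance from (1, -4) to the farthest point.
Squared distances: 89, 68, 1.
Maximum is 89, attained at (-7, -9).
r = √89 ≈ 9.43.

9.43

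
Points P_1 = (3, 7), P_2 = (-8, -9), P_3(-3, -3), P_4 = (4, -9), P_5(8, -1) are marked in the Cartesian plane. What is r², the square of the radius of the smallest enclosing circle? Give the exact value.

By Welzl's lemma the MEC is supported by two points (diametrically opposite) or three points (on a circumcircle).
The minimum enclosing circle is determined by three boundary points: P_1, P_2, P_5.
Their circumcentre is (-73/42, -32/21) with r² = 167765/1764.
The farthest remaining point P_4 is at distance² 156677/1764 ≤ 167765/1764.

167765/1764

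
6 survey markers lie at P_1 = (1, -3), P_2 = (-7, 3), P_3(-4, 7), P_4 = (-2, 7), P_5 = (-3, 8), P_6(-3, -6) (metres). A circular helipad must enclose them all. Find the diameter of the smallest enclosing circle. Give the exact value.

The farthest pair is P_5–P_6 with squared distance 196. The circle on this segment as diameter has centre (-3, 1) and r² = 196/4 = 49.
Check P_1: distance² to centre = 32 ≤ 49, so it lies inside.
All remaining points lie in this disk, and no smaller disk contains both endpoints, so this is the minimum enclosing circle.
Diameter = 2r = 2√49 = 14.

14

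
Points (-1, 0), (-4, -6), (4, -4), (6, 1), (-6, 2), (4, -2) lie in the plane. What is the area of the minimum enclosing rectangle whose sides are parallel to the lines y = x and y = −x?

136

In coordinates u = x + y, v = x − y the rectangle is axis-aligned; the map (x,y)→(u,v) scales areas by 2.
u-values: -1, -10, 0, 7, -4, 2; range = 7 − (-10) = 17.
v-values: -1, 2, 8, 5, -8, 6; range = 8 − (-8) = 16.
Area = (17 × 16) / 2 = 136.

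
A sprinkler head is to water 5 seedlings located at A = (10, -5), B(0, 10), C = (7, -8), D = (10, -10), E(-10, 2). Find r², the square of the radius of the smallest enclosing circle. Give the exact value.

6970/49

The minimum enclosing circle is determined by three boundary points: B, D, E.
Their circumcentre is (9/7, -13/7) with r² = 6970/49.
The farthest remaining point A is at distance² 4205/49 ≤ 6970/49.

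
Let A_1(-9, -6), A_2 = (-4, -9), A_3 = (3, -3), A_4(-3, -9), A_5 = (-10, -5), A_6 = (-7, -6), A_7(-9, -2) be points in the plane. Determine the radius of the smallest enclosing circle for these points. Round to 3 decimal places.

The farthest pair is A_3–A_5 with squared distance 173. The circle on this segment as diameter has centre (-3.5, -4) and r² = 173/4 = 43.25.
Check A_1: distance² to centre = 34.25 ≤ 43.25, so it lies inside.
All remaining points lie in this disk, and no smaller disk contains both endpoints, so this is the minimum enclosing circle.
r = √(43.25) ≈ 6.576.

6.576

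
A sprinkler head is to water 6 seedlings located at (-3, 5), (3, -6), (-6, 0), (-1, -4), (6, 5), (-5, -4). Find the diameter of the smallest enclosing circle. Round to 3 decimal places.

14.213

The minimum enclosing circle of a finite set is fixed by two of the points (as a diameter) or three (as a circumcircle).
The farthest pair is (6, 5)–(-5, -4) with squared distance 202. The circle on this segment as diameter has centre (0.5, 0.5) and r² = 202/4 = 50.5.
Check (-3, 5): distance² to centre = 32.5 ≤ 50.5, so it lies inside.
All remaining points lie in this disk, and no smaller disk contains both endpoints, so this is the minimum enclosing circle.
Diameter = 2r = 2√(50.5) ≈ 14.213.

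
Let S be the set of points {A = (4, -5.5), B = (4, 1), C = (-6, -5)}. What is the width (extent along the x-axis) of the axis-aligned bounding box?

max x = 4, min x = -6, so width = 10.

10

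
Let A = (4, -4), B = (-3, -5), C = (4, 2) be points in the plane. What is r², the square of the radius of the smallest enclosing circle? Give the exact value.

24.5

Side lengths²: AB² = 50, AC² = 36, BC² = 98.
Since BC² = 98 ≥ 50 + 36 = 86, the angle opposite BC is not acute, so the smallest enclosing circle has BC as diameter.
Centre = midpoint of BC = (0.5, -1.5), r² = 98/4 = 24.5.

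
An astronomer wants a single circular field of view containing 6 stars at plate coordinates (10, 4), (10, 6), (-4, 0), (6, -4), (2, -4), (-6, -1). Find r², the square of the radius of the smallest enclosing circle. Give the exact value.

76.25

A smallest enclosing disk is always determined by at most three of the input points on its boundary.
The farthest pair is (10, 6)–(-6, -1) with squared distance 305. The circle on this segment as diameter has centre (2, 2.5) and r² = 305/4 = 76.25.
Check (10, 4): distance² to centre = 66.25 ≤ 76.25, so it lies inside.
All remaining points lie in this disk, and no smaller disk contains both endpoints, so this is the minimum enclosing circle.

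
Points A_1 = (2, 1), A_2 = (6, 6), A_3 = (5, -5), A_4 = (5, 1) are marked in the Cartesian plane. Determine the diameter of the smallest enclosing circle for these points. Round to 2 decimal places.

11.05

The farthest pair is A_2–A_3 with squared distance 122. The circle on this segment as diameter has centre (5.5, 0.5) and r² = 122/4 = 30.5.
Check A_1: distance² to centre = 12.5 ≤ 30.5, so it lies inside.
All remaining points lie in this disk, and no smaller disk contains both endpoints, so this is the minimum enclosing circle.
Diameter = 2r = 2√(30.5) ≈ 11.05.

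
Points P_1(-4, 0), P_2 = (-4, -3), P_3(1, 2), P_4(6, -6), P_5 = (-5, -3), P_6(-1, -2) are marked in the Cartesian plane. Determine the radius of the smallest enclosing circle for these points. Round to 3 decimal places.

By Welzl's lemma the MEC is supported by two points (diametrically opposite) or three points (on a circumcircle).
The minimum enclosing circle is determined by three boundary points: P_1, P_4, P_5.
Their circumcentre is (5/6, -59/18) with r² = 5525/162.
The farthest remaining point P_3 is at distance² 4517/162 ≤ 5525/162.
r = √(5525/162) ≈ 5.840.

5.840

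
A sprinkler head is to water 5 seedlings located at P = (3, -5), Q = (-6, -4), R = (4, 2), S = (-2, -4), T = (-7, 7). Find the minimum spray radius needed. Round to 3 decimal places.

A smallest enclosing disk is always determined by at most three of the input points on its boundary.
The farthest pair is P–T with squared distance 244. The circle on this segment as diameter has centre (-2, 1) and r² = 244/4 = 61.
Check Q: distance² to centre = 41 ≤ 61, so it lies inside.
All remaining points lie in this disk, and no smaller disk contains both endpoints, so this is the minimum enclosing circle.
r = √61 ≈ 7.810.

7.810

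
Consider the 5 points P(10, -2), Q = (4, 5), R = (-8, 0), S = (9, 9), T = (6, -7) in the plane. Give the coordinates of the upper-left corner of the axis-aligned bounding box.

x-range [-8, 10], y-range [-7, 9].
The upper-left corner is (-8, 9).

(-8, 9)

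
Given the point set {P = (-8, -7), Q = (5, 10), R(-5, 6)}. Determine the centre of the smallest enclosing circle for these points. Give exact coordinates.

Side lengths²: PQ² = 458, PR² = 178, QR² = 116.
Since PQ² = 458 ≥ 178 + 116 = 294, the angle opposite PQ is not acute, so the smallest enclosing circle has PQ as diameter.
Centre = midpoint of PQ = (-1.5, 1.5), r² = 458/4 = 114.5.
Centre = (-1.5, 1.5).

(-1.5, 1.5)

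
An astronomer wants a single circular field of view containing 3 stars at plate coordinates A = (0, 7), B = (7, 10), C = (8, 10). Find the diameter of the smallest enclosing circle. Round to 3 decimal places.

8.544

Side lengths²: AB² = 58, AC² = 73, BC² = 1.
Since AC² = 73 ≥ 58 + 1 = 59, the angle opposite AC is not acute, so the smallest enclosing circle has AC as diameter.
Centre = midpoint of AC = (4, 8.5), r² = 73/4 = 18.25.
Diameter = 2r = 2√(18.25) ≈ 8.544.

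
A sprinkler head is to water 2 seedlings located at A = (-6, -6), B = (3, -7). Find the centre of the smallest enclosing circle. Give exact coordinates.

(-1.5, -6.5)

The smallest circle enclosing two points has them as diameter endpoints.
Centre = midpoint = (-1.5, -6.5); r² = |AB|²/4 = 82/4 = 20.5.
Centre = (-1.5, -6.5).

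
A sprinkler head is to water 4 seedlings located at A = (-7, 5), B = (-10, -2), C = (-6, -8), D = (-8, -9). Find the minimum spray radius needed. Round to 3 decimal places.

The farthest pair is A–D with squared distance 197. The circle on this segment as diameter has centre (-7.5, -2) and r² = 197/4 = 49.25.
Check B: distance² to centre = 6.25 ≤ 49.25, so it lies inside.
All remaining points lie in this disk, and no smaller disk contains both endpoints, so this is the minimum enclosing circle.
r = √(49.25) ≈ 7.018.

7.018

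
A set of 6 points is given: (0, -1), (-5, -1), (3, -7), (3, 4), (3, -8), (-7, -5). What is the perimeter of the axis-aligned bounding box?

Width = max x − min x = 3 − (-7) = 10.
Height = max y − min y = 4 − (-8) = 12.
Perimeter = 2(10 + 12) = 44.

44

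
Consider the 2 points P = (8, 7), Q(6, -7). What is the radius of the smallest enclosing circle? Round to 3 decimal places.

7.071

The smallest circle enclosing two points has them as diameter endpoints.
Centre = midpoint = (7, 0); r² = |PQ|²/4 = 200/4 = 50.
r = √50 ≈ 7.071.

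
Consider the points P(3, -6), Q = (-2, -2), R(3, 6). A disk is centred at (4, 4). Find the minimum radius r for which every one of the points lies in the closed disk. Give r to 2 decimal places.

The required radius is the distance from (4, 4) to the farthest point.
Squared distances: 101, 72, 5.
Maximum is 101, attained at P.
r = √101 ≈ 10.05.

10.05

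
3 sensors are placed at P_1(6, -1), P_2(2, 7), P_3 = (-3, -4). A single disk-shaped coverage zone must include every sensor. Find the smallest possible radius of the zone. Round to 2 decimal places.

Side lengths²: P_1P_2² = 80, P_1P_3² = 90, P_2P_3² = 146.
Since P_2P_3² = 146 < 90 + 80 = 170, the triangle is acute, so the smallest enclosing circle is the circumcircle.
Circumcentre = (2/7, 8/7), r² = 1825/49.
r = √(1825/49) ≈ 6.10.

6.10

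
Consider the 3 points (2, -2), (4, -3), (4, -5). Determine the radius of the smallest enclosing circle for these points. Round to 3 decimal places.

Call the three points A, B, C in the order given.
Side lengths²: AB² = 5, AC² = 13, BC² = 4.
Since AC² = 13 ≥ 5 + 4 = 9, the angle opposite AC is not acute, so the smallest enclosing circle has AC as diameter.
Centre = midpoint of AC = (3, -3.5), r² = 13/4 = 3.25.
r = √(3.25) ≈ 1.803.

1.803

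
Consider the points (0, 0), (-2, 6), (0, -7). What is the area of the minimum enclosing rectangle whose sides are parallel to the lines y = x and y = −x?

82.5

In coordinates u = x + y, v = x − y the rectangle is axis-aligned; the map (x,y)→(u,v) scales areas by 2.
u-values: 0, 4, -7; range = 4 − (-7) = 11.
v-values: 0, -8, 7; range = 7 − (-8) = 15.
Area = (11 × 15) / 2 = 82.5.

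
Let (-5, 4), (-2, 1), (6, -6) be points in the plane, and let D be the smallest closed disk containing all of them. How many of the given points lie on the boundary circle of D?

2

Call the three points A, B, C in the order given.
Side lengths²: AB² = 18, AC² = 221, BC² = 113.
Since AC² = 221 ≥ 113 + 18 = 131, the angle opposite AC is not acute, so the smallest enclosing circle has AC as diameter.
Centre = midpoint of AC = (0.5, -1), r² = 221/4 = 55.25.
The points at distance exactly r from the centre are (-5, 4), (6, -6) — 2 points.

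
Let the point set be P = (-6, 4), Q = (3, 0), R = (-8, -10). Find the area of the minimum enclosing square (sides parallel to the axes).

196

The bounding box has width 11 and height 14.
An axis-aligned square enclosing the set must have side ≥ max(width, height).
So the minimum side is max(11, 14) = 14.
Area = 14² = 196.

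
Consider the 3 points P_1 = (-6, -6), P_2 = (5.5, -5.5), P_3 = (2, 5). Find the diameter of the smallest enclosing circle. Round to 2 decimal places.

14.15

Side lengths²: P_1P_2² = 132.5, P_1P_3² = 185, P_2P_3² = 122.5.
Since P_1P_3² = 185 < 132.5 + 122.5 = 255, the triangle is acute, so the smallest enclosing circle is the circumcircle.
Circumcentre = (-3/7, -23/14), r² = 9805/196.
Diameter = 2r = 2√(9805/196) ≈ 14.15.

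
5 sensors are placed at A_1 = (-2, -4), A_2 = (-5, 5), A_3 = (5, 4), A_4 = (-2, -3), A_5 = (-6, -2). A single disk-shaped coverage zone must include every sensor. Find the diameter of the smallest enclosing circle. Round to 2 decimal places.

The farthest pair is A_3–A_5 with squared distance 157. The circle on this segment as diameter has centre (-0.5, 1) and r² = 157/4 = 39.25.
Check A_1: distance² to centre = 27.25 ≤ 39.25, so it lies inside.
All remaining points lie in this disk, and no smaller disk contains both endpoints, so this is the minimum enclosing circle.
Diameter = 2r = 2√(39.25) ≈ 12.53.

12.53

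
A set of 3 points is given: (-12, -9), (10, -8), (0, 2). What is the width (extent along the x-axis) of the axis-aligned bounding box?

max x = 10, min x = -12, so width = 22.

22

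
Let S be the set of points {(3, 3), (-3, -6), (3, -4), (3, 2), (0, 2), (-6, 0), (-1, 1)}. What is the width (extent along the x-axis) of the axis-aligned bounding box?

max x = 3, min x = -6, so width = 9.

9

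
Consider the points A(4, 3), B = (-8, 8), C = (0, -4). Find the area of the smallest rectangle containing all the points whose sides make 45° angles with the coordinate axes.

In coordinates u = x + y, v = x − y the rectangle is axis-aligned; the map (x,y)→(u,v) scales areas by 2.
u-values: 7, 0, -4; range = 7 − (-4) = 11.
v-values: 1, -16, 4; range = 4 − (-16) = 20.
Area = (11 × 20) / 2 = 110.

110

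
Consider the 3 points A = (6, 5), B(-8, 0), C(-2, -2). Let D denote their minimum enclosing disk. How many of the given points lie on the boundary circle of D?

2

Side lengths²: AB² = 221, AC² = 113, BC² = 40.
Since AB² = 221 ≥ 113 + 40 = 153, the angle opposite AB is not acute, so the smallest enclosing circle has AB as diameter.
Centre = midpoint of AB = (-1, 2.5), r² = 221/4 = 55.25.
The points at distance exactly r from the centre are A, B — 2 points.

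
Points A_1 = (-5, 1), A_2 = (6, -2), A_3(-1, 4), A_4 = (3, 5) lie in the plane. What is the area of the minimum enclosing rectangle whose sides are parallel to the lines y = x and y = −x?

In coordinates u = x + y, v = x − y the rectangle is axis-aligned; the map (x,y)→(u,v) scales areas by 2.
u-values: -4, 4, 3, 8; range = 8 − (-4) = 12.
v-values: -6, 8, -5, -2; range = 8 − (-6) = 14.
Area = (12 × 14) / 2 = 84.

84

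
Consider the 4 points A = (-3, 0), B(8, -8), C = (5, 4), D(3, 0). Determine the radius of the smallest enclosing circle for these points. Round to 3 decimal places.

6.967

The minimum enclosing circle is determined by three boundary points: A, B, C.
Their circumcentre is (61/18, -25/9) with r² = 15725/324.
The farthest remaining point D is at distance² 2549/324 ≤ 15725/324.
r = √(15725/324) ≈ 6.967.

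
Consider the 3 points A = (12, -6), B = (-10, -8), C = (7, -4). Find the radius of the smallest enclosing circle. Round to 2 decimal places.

11.05

Side lengths²: AB² = 488, AC² = 29, BC² = 305.
Since AB² = 488 ≥ 305 + 29 = 334, the angle opposite AB is not acute, so the smallest enclosing circle has AB as diameter.
Centre = midpoint of AB = (1, -7), r² = 488/4 = 122.
r = √122 ≈ 11.05.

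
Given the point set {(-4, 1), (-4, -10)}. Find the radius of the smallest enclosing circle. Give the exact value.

The smallest circle enclosing two points has them as diameter endpoints.
Centre = midpoint = (-4, -4.5); r² = |(-4, 1)−(-4, -10)|²/4 = 121/4 = 30.25.
r = √(30.25) = 5.5.

5.5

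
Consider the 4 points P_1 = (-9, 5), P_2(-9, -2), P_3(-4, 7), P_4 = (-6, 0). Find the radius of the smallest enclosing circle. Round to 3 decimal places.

The farthest pair is P_2–P_3 with squared distance 106. The circle on this segment as diameter has centre (-6.5, 2.5) and r² = 106/4 = 26.5.
Check P_1: distance² to centre = 12.5 ≤ 26.5, so it lies inside.
All remaining points lie in this disk, and no smaller disk contains both endpoints, so this is the minimum enclosing circle.
r = √(26.5) ≈ 5.148.

5.148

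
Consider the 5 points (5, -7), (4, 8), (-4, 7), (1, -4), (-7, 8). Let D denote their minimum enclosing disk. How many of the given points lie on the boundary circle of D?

2

By Welzl's lemma the MEC is supported by two points (diametrically opposite) or three points (on a circumcircle).
The farthest pair is (5, -7)–(-7, 8) with squared distance 369. The circle on this segment as diameter has centre (-1, 0.5) and r² = 369/4 = 92.25.
Check (4, 8): distance² to centre = 81.25 ≤ 92.25, so it lies inside.
All remaining points lie in this disk, and no smaller disk contains both endpoints, so this is the minimum enclosing circle.
The points at distance exactly r from the centre are (5, -7), (-7, 8) — 2 points.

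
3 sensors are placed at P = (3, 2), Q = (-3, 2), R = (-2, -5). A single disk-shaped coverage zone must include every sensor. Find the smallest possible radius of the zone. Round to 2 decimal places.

Side lengths²: PQ² = 36, PR² = 74, QR² = 50.
Since PR² = 74 < 50 + 36 = 86, the triangle is acute, so the smallest enclosing circle is the circumcircle.
Circumcentre = (0, -8/7), r² = 925/49.
r = √(925/49) ≈ 4.34.

4.34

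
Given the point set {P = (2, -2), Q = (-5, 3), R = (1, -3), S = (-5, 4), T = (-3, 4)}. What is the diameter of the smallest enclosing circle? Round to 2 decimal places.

9.25

By Welzl's lemma the MEC is supported by two points (diametrically opposite) or three points (on a circumcircle).
The minimum enclosing circle is determined by three boundary points: P, R, S.
Their circumcentre is (-45/26, 19/26) with r² = 7225/338.
The farthest remaining point Q is at distance² 5353/338 ≤ 7225/338.
Diameter = 2r = 2√(7225/338) ≈ 9.25.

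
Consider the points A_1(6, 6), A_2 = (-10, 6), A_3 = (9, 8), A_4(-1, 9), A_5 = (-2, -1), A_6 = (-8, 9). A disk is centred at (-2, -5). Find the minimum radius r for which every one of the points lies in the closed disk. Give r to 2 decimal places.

The required radius is the distance from (-2, -5) to the farthest point.
Squared distances: 185, 185, 290, 197, 16, 232.
Maximum is 290, attained at A_3.
r = √290 ≈ 17.03.

17.03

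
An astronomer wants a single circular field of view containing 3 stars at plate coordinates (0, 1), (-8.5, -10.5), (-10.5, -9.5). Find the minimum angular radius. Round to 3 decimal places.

Call the three points A, B, C in the order given.
Side lengths²: AB² = 204.5, AC² = 220.5, BC² = 5.
Since AC² = 220.5 ≥ 204.5 + 5 = 209.5, the angle opposite AC is not acute, so the smallest enclosing circle has AC as diameter.
Centre = midpoint of AC = (-5.25, -4.25), r² = 220.5/4 = 55.125.
r = √(55.125) ≈ 7.425.

7.425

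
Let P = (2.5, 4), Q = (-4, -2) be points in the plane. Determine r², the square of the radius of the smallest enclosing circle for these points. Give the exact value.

The smallest circle enclosing two points has them as diameter endpoints.
Centre = midpoint = (-0.75, 1); r² = |PQ|²/4 = 78.25/4 = 19.5625.

19.5625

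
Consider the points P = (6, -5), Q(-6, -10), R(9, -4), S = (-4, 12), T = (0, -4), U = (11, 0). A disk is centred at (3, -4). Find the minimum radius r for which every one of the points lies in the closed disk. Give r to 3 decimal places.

The required radius is the distance from (3, -4) to the farthest point.
Squared distances: 10, 117, 36, 305, 9, 80.
Maximum is 305, attained at S.
r = √305 ≈ 17.464.

17.464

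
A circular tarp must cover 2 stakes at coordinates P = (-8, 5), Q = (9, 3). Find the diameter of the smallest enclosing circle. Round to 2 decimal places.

17.12

The smallest circle enclosing two points has them as diameter endpoints.
Centre = midpoint = (0.5, 4); r² = |PQ|²/4 = 293/4 = 73.25.
Diameter = 2r = 2√(73.25) ≈ 17.12.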